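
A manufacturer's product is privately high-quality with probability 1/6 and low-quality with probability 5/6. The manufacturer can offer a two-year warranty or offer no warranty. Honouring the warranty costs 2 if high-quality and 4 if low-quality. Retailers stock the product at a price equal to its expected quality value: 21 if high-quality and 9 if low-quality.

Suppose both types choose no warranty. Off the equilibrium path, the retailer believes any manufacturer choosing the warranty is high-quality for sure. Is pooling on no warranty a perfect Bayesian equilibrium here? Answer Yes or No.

On path, the retailer holds the prior and pays 1/6·21 + 5/6·9 = 11. Off path (the warranty), believing high-quality, it pays 21.
high-quality: no warranty nets 11; the warranty nets 21 − 2 = 19. high-quality would deviate.
low-quality: no warranty nets 11; the warranty nets 21 − 4 = 17. low-quality would deviate.
A type deviates, so pooling fails.

No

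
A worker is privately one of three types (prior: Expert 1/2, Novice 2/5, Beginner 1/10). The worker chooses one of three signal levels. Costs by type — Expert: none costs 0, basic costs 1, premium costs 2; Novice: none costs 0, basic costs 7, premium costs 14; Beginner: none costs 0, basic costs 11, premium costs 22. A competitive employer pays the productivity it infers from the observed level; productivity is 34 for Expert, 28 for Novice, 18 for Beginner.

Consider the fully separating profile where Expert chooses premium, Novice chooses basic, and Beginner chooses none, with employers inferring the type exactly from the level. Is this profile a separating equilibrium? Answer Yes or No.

Separating wages: premium → 34, basic → 28, none → 18.
Expert (assigned premium): none: 18 − 0 = 18; basic: 28 − 1 = 27; premium: 34 − 2 = 32. Expert stays.
Novice (assigned basic): none: 18 − 0 = 18; basic: 28 − 7 = 21; premium: 34 − 14 = 20. Novice stays.
Beginner (assigned none): none: 18 − 0 = 18; basic: 28 − 11 = 17; premium: 34 − 22 = 12. Beginner stays.
Every type prefers its assigned level; separation holds.

Yes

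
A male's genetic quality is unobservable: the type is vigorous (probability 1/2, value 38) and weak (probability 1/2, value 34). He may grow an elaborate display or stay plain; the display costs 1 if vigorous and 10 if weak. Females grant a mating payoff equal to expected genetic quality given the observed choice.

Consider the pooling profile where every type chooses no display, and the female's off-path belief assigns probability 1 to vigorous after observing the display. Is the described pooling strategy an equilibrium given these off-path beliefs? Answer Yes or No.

No

On path, the female holds the prior and pays 1/2·38 + 1/2·34 = 36. Off path (the display), believing vigorous, it pays 38.
vigorous: no display nets 36; the display nets 38 − 1 = 37. vigorous would deviate.
weak: no display nets 36; the display nets 38 − 10 = 28. weak stays.
A type deviates, so pooling fails.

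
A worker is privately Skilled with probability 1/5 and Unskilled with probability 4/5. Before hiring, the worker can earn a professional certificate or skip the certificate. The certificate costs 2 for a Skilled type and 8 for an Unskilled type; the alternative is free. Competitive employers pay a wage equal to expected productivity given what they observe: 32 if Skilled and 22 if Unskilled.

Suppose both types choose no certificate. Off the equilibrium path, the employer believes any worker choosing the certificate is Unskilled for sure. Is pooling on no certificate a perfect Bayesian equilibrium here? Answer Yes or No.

Yes

On path, the employer holds the prior and pays 1/5·32 + 4/5·22 = 24. Off path (the certificate), believing Unskilled, it pays 22.
Skilled: no certificate nets 24; the certificate nets 22 − 2 = 20. Skilled stays.
Unskilled: no certificate nets 24; the certificate nets 22 − 8 = 14. Unskilled stays.
No type deviates, so pooling is sustained.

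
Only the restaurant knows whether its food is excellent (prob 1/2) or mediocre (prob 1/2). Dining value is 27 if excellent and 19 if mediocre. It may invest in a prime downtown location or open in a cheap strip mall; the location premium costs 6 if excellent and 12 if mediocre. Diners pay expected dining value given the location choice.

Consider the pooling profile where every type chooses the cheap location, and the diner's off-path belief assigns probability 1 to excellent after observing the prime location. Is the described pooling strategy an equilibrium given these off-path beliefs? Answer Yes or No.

On path, the diner holds the prior and pays 1/2·27 + 1/2·19 = 23. Off path (the prime location), believing excellent, it pays 27.
excellent: the cheap location nets 23; the prime location nets 27 − 6 = 21. excellent stays.
mediocre: the cheap location nets 23; the prime location nets 27 − 12 = 15. mediocre stays.
No type deviates, so pooling is sustained.

Yes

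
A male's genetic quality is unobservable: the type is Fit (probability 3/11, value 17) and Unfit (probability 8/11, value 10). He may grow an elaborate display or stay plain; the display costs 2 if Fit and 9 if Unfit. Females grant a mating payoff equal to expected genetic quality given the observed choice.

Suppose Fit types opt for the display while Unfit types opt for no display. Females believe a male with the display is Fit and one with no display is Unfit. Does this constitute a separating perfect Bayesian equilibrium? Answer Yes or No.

Under these beliefs, the display earns mating payoff 17 and no display earns mating payoff 10.
Fit: the display nets 17 − 2 = 15; no display nets 10. Fit prefers the display.
Unfit: the display nets 17 − 9 = 8; no display nets 10. Unfit prefers no display.
Neither type deviates, so the separating profile is an equilibrium.

Yes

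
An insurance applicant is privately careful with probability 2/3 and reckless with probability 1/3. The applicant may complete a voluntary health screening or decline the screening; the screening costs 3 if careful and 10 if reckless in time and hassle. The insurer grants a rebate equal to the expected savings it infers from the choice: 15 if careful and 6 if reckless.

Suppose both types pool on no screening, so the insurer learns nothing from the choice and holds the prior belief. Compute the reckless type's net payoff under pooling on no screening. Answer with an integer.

12

Pooled rebate = 2/3·15 + 1/3·6 = 12.
reckless pays no cost for no screening, so net payoff = 12.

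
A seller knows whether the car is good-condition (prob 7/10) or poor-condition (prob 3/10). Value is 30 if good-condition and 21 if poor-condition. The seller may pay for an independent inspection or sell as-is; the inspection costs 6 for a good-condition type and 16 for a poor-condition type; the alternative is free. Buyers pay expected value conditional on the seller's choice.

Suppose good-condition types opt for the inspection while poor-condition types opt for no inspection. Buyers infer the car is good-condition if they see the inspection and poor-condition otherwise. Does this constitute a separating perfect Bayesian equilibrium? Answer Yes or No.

Yes

Under these beliefs, the inspection earns price 30 and no inspection earns price 21.
good-condition: the inspection nets 30 − 6 = 24; no inspection nets 21. good-condition prefers the inspection.
poor-condition: the inspection nets 30 − 16 = 14; no inspection nets 21. poor-condition prefers no inspection.
Neither type deviates, so the separating profile is an equilibrium.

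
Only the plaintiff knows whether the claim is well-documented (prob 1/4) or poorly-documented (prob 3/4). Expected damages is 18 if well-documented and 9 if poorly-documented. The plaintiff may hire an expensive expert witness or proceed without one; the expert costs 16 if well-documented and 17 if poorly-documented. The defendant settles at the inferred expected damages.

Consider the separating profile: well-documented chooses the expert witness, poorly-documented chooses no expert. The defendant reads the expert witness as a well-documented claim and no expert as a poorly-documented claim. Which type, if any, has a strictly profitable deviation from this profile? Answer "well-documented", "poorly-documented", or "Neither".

well-documented

The expert witness pays 18; no expert pays 9.
well-documented: assigned the expert witness, nets 18 − 16 = 2; deviating to no expert nets 9.
poorly-documented: assigned no expert, nets 9; deviating to the expert witness nets 18 − 17 = 1.
The well-documented type gains 7 by deviating.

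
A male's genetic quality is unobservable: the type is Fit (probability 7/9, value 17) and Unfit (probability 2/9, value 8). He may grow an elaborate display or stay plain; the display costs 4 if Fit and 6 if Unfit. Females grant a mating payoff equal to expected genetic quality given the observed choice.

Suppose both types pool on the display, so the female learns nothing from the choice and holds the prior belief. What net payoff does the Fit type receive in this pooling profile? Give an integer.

11

Pooled mating payoff = 7/9·17 + 2/9·8 = 15.
Fit pays cost 4 for the display, so net payoff = 15 − 4 = 11.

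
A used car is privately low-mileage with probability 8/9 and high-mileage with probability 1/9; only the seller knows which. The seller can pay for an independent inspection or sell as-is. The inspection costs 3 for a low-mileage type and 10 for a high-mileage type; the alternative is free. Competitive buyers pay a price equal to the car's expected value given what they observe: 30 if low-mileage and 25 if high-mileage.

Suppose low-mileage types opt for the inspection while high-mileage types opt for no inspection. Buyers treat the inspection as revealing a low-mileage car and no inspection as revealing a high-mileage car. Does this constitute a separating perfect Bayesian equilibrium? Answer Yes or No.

Yes

Under these beliefs, the inspection earns price 30 and no inspection earns price 25.
low-mileage: the inspection nets 30 − 3 = 27; no inspection nets 25. low-mileage prefers the inspection.
high-mileage: the inspection nets 30 − 10 = 20; no inspection nets 25. high-mileage prefers no inspection.
Neither type deviates, so the separating profile is an equilibrium.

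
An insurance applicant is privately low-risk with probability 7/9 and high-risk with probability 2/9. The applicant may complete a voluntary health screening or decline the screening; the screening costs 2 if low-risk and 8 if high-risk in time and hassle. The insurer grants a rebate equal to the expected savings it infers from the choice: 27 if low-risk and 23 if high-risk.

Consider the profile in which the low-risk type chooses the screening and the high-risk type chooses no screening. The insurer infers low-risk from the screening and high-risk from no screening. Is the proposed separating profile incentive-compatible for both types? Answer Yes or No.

Under these beliefs, the screening earns rebate 27 and no screening earns rebate 23.
low-risk: the screening nets 27 − 2 = 25; no screening nets 23. low-risk prefers the screening.
high-risk: the screening nets 27 − 8 = 19; no screening nets 23. high-risk prefers no screening.
Neither type deviates, so the separating profile is an equilibrium.

Yes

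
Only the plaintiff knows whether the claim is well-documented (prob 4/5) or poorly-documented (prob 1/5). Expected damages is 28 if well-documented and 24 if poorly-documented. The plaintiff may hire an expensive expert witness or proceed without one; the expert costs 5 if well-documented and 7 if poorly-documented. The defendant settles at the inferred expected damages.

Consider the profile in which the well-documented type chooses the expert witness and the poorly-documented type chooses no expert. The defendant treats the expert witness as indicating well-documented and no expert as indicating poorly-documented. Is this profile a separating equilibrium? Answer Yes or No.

Under these beliefs, the expert witness earns settlement 28 and no expert earns settlement 24.
well-documented: the expert witness nets 28 − 5 = 23; no expert nets 24. well-documented would deviate to no expert.
poorly-documented: the expert witness nets 28 − 7 = 21; no expert nets 24. poorly-documented prefers no expert.
well-documented has a profitable deviation, so the profile is not an equilibrium.

No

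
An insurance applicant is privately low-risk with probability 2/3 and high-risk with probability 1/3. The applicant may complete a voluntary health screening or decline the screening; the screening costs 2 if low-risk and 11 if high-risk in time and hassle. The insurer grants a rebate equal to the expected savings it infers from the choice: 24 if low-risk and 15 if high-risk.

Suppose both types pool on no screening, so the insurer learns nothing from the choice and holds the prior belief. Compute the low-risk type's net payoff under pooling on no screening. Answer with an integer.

21

Pooled rebate = 2/3·24 + 1/3·15 = 21.
low-risk pays no cost for no screening, so net payoff = 21.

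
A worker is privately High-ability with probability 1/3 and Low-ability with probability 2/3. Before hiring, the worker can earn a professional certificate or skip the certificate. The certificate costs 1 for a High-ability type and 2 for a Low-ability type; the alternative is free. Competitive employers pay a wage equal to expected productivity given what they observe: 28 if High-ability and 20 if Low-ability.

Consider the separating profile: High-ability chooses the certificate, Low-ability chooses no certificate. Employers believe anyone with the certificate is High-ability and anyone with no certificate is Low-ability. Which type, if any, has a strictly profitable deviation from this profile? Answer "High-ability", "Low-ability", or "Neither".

Low-ability

The certificate pays 28; no certificate pays 20.
High-ability: assigned the certificate, nets 28 − 1 = 27; deviating to no certificate nets 20.
Low-ability: assigned no certificate, nets 20; deviating to the certificate nets 28 − 2 = 26.
The Low-ability type gains 6 by deviating.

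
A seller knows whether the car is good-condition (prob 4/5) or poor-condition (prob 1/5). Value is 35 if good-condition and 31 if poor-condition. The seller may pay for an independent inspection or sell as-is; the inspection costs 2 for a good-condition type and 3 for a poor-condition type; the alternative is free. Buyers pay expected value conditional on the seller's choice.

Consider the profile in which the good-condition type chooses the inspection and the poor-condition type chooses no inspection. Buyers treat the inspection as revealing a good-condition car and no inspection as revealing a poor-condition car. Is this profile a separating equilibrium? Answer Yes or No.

Under these beliefs, the inspection earns price 35 and no inspection earns price 31.
good-condition: the inspection nets 35 − 2 = 33; no inspection nets 31. good-condition prefers the inspection.
poor-condition: the inspection nets 35 − 3 = 32; no inspection nets 31. poor-condition would deviate to the inspection.
poor-condition has a profitable deviation, so the profile is not an equilibrium.

No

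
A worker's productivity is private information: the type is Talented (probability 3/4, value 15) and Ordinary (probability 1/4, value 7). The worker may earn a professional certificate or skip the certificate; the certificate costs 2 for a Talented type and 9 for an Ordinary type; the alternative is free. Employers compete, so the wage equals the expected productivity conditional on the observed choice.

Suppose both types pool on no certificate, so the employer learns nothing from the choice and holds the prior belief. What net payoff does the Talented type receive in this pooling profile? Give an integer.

Pooled wage = 3/4·15 + 1/4·7 = 13.
Talented pays no cost for no certificate, so net payoff = 13.

13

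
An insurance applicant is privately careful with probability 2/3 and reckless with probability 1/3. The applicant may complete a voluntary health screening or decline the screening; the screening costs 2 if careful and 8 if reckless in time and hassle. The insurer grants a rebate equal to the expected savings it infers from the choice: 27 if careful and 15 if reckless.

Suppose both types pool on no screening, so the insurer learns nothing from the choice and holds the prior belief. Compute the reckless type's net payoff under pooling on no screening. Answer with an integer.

Pooled rebate = 2/3·27 + 1/3·15 = 23.
reckless pays no cost for no screening, so net payoff = 23.

23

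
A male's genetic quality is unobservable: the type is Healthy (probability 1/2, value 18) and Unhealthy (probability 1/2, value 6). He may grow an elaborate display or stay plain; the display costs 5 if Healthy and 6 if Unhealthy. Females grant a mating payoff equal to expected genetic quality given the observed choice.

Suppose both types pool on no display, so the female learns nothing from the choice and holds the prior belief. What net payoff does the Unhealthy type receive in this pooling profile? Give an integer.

12

Pooled mating payoff = 1/2·18 + 1/2·6 = 12.
Unhealthy pays no cost for no display, so net payoff = 12.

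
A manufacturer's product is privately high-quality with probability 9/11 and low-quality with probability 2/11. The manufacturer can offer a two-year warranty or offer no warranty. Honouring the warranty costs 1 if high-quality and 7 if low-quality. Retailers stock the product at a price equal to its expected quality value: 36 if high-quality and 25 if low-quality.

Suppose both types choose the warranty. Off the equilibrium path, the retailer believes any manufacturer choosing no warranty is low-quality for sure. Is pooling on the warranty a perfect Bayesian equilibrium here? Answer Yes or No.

Yes

On path, the retailer holds the prior and pays 9/11·36 + 2/11·25 = 34. Off path (no warranty), believing low-quality, it pays 25.
high-quality: the warranty nets 34 − 1 = 33; no warranty nets 25. high-quality stays.
low-quality: the warranty nets 34 − 7 = 27; no warranty nets 25. low-quality stays.
No type deviates, so pooling is sustained.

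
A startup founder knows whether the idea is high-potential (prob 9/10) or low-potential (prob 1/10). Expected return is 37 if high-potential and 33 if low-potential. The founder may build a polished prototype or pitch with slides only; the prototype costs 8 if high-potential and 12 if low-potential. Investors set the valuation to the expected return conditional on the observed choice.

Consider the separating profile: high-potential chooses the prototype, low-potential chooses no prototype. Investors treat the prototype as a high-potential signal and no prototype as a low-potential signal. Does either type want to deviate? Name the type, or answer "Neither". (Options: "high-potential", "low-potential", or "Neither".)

The prototype pays 37; no prototype pays 33.
high-potential: assigned the prototype, nets 37 − 8 = 29; deviating to no prototype nets 33.
low-potential: assigned no prototype, nets 33; deviating to the prototype nets 37 − 12 = 25.
The high-potential type gains 4 by deviating.

high-potential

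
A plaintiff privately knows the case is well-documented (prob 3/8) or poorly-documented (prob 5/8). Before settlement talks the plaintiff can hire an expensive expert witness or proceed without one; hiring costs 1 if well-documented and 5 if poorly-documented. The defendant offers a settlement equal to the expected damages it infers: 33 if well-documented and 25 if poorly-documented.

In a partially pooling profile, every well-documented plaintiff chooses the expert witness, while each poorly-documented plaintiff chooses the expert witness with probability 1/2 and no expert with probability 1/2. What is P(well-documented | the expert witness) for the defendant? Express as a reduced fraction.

P(the expert witness) = (3/8)·1 + (5/8)·(1/2) = 11/16.
By Bayes' rule, P(well-documented | the expert witness) = (3/8) / (11/16) = 6/11.

6/11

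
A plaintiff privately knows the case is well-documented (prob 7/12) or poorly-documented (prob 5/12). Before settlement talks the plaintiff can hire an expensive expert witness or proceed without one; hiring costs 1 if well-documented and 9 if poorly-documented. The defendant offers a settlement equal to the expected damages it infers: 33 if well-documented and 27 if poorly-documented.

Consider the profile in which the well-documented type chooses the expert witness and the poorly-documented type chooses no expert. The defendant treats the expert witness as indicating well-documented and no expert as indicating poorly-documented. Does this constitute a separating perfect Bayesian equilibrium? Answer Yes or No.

Under these beliefs, the expert witness earns settlement 33 and no expert earns settlement 27.
well-documented: the expert witness nets 33 − 1 = 32; no expert nets 27. well-documented prefers the expert witness.
poorly-documented: the expert witness nets 33 − 9 = 24; no expert nets 27. poorly-documented prefers no expert.
Neither type deviates, so the separating profile is an equilibrium.

Yes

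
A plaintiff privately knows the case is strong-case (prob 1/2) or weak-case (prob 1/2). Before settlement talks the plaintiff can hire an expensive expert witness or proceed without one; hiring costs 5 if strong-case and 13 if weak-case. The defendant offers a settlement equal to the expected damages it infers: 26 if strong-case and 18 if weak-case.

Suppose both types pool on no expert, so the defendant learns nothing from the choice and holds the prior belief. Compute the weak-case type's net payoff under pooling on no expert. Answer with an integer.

Pooled settlement = 1/2·26 + 1/2·18 = 22.
weak-case pays no cost for no expert, so net payoff = 22.

22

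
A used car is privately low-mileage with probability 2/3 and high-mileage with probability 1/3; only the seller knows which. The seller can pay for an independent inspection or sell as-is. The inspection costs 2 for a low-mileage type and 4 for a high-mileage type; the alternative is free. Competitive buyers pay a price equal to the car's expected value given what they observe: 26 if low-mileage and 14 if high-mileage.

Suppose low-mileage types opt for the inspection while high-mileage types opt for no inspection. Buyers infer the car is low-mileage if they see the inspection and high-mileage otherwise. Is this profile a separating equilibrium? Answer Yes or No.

Under these beliefs, the inspection earns price 26 and no inspection earns price 14.
low-mileage: the inspection nets 26 − 2 = 24; no inspection nets 14. low-mileage prefers the inspection.
high-mileage: the inspection nets 26 − 4 = 22; no inspection nets 14. high-mileage would deviate to the inspection.
high-mileage has a profitable deviation, so the profile is not an equilibrium.

No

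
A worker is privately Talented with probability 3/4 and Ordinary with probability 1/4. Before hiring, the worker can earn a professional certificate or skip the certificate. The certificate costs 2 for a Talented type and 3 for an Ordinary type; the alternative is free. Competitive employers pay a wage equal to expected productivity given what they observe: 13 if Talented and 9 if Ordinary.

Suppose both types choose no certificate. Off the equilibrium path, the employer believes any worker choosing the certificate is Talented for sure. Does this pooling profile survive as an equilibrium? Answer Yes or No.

Yes

On path, the employer holds the prior and pays 3/4·13 + 1/4·9 = 12. Off path (the certificate), believing Talented, it pays 13.
Talented: no certificate nets 12; the certificate nets 13 − 2 = 11. Talented stays.
Ordinary: no certificate nets 12; the certificate nets 13 − 3 = 10. Ordinary stays.
No type deviates, so pooling is sustained.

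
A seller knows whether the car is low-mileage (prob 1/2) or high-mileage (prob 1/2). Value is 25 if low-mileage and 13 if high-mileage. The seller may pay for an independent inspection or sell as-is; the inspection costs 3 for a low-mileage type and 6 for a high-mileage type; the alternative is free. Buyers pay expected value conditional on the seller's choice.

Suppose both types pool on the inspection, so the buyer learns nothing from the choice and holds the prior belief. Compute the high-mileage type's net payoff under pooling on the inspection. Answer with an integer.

13

Pooled price = 1/2·25 + 1/2·13 = 19.
high-mileage pays cost 6 for the inspection, so net payoff = 19 − 6 = 13.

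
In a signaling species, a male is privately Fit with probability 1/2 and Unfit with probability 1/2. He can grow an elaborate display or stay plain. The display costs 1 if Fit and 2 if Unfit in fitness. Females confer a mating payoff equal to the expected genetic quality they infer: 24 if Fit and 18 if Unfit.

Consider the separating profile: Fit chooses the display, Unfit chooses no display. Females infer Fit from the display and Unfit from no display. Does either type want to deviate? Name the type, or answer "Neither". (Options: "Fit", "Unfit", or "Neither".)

The display pays 24; no display pays 18.
Fit: assigned the display, nets 24 − 1 = 23; deviating to no display nets 18.
Unfit: assigned no display, nets 18; deviating to the display nets 24 − 2 = 22.
The Unfit type gains 4 by deviating.

Unfit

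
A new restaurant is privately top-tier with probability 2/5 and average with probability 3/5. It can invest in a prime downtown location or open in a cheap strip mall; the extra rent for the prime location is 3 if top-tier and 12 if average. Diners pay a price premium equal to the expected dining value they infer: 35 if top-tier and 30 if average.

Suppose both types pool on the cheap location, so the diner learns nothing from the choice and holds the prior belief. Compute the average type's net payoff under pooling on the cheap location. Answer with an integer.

Pooled price premium = 2/5·35 + 3/5·30 = 32.
average pays no cost for the cheap location, so net payoff = 32.

32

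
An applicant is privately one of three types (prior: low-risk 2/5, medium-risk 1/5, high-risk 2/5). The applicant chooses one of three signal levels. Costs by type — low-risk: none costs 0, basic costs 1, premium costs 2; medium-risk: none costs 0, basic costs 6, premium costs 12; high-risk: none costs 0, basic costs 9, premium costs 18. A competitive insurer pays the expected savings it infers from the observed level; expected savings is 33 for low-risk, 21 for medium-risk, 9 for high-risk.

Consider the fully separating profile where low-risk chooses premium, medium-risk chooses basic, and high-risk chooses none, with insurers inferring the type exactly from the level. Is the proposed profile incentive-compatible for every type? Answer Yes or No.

No

Separating rebates: premium → 33, basic → 21, none → 9.
low-risk (assigned premium): none: 9 − 0 = 9; basic: 21 − 1 = 20; premium: 33 − 2 = 31. low-risk stays.
medium-risk (assigned basic): none: 9 − 0 = 9; basic: 21 − 6 = 15; premium: 33 − 12 = 21. medium-risk prefers premium.
high-risk (assigned none): none: 9 − 0 = 9; basic: 21 − 9 = 12; premium: 33 − 18 = 15. high-risk prefers premium.
At least one type deviates; the separating profile fails.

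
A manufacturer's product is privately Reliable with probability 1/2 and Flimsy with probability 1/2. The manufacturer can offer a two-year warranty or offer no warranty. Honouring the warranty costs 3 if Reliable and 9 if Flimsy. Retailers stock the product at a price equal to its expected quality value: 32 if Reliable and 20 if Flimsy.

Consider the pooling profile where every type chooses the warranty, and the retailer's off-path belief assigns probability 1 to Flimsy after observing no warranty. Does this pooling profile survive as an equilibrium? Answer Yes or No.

On path, the retailer holds the prior and pays 1/2·32 + 1/2·20 = 26. Off path (no warranty), believing Flimsy, it pays 20.
Reliable: the warranty nets 26 − 3 = 23; no warranty nets 20. Reliable stays.
Flimsy: the warranty nets 26 − 9 = 17; no warranty nets 20. Flimsy would deviate.
A type deviates, so pooling fails.

No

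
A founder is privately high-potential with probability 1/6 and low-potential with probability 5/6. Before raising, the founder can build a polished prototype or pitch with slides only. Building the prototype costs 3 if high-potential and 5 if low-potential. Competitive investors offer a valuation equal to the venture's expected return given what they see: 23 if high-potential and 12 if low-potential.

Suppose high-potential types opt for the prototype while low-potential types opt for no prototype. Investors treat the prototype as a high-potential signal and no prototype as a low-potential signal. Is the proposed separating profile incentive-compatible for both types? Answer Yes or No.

No

Under these beliefs, the prototype earns valuation 23 and no prototype earns valuation 12.
high-potential: the prototype nets 23 − 3 = 20; no prototype nets 12. high-potential prefers the prototype.
low-potential: the prototype nets 23 − 5 = 18; no prototype nets 12. low-potential would deviate to the prototype.
low-potential has a profitable deviation, so the profile is not an equilibrium.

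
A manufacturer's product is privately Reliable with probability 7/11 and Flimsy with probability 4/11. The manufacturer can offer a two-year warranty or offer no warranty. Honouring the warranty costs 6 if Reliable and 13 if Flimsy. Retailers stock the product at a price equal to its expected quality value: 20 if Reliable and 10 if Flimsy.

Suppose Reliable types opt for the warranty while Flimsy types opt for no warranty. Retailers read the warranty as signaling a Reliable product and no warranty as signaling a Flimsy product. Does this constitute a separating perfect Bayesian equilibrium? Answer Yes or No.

Yes

Under these beliefs, the warranty earns price 20 and no warranty earns price 10.
Reliable: the warranty nets 20 − 6 = 14; no warranty nets 10. Reliable prefers the warranty.
Flimsy: the warranty nets 20 − 13 = 7; no warranty nets 10. Flimsy prefers no warranty.
Neither type deviates, so the separating profile is an equilibrium.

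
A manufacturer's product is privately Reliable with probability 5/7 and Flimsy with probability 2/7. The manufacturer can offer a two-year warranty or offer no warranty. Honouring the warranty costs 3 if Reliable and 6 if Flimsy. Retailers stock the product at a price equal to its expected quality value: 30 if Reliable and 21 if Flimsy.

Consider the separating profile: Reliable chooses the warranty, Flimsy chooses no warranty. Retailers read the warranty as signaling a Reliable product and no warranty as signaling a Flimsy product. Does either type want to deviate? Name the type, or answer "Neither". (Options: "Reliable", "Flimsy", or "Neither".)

Flimsy

The warranty pays 30; no warranty pays 21.
Reliable: assigned the warranty, nets 30 − 3 = 27; deviating to no warranty nets 21.
Flimsy: assigned no warranty, nets 21; deviating to the warranty nets 30 − 6 = 24.
The Flimsy type gains 3 by deviating.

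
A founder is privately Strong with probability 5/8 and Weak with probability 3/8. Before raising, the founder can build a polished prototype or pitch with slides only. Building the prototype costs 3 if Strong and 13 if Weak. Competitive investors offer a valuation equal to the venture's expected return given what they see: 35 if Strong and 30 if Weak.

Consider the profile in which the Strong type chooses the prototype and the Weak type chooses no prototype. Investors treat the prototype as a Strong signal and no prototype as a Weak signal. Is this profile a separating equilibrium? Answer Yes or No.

Yes

Under these beliefs, the prototype earns valuation 35 and no prototype earns valuation 30.
Strong: the prototype nets 35 − 3 = 32; no prototype nets 30. Strong prefers the prototype.
Weak: the prototype nets 35 − 13 = 22; no prototype nets 30. Weak prefers no prototype.
Neither type deviates, so the separating profile is an equilibrium.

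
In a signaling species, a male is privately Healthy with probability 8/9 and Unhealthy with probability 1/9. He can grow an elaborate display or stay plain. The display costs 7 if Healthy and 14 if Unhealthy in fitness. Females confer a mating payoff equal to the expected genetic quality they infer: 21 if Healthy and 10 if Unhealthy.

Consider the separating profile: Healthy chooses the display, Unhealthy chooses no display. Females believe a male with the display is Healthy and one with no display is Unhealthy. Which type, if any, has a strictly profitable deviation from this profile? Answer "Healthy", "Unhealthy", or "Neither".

Neither

The display pays 21; no display pays 10.
Healthy: assigned the display, nets 21 − 7 = 14; deviating to no display nets 10.
Unhealthy: assigned no display, nets 10; deviating to the display nets 21 − 14 = 7.
Both types strictly prefer their assigned action; no profitable deviation.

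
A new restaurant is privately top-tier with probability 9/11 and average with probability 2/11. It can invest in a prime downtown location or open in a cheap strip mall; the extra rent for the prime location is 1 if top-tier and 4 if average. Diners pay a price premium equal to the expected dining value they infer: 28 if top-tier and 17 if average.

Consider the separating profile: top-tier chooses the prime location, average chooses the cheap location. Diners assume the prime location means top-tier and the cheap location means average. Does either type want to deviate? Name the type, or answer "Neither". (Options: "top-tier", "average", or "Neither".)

average

The prime location pays 28; the cheap location pays 17.
top-tier: assigned the prime location, nets 28 − 1 = 27; deviating to the cheap location nets 17.
average: assigned the cheap location, nets 17; deviating to the prime location nets 28 − 4 = 24.
The average type gains 7 by deviating.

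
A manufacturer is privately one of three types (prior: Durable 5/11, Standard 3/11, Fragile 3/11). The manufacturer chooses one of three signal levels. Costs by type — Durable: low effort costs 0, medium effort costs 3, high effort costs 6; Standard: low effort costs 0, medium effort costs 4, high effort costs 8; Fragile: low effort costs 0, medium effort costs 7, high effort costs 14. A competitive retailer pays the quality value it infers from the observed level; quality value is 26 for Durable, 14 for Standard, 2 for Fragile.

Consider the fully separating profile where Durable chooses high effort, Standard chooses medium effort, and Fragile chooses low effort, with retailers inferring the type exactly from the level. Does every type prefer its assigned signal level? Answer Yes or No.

No

Separating prices: high effort → 26, medium effort → 14, low effort → 2.
Durable (assigned high effort): low effort: 2 − 0 = 2; medium effort: 14 − 3 = 11; high effort: 26 − 6 = 20. Durable stays.
Standard (assigned medium effort): low effort: 2 − 0 = 2; medium effort: 14 − 4 = 10; high effort: 26 − 8 = 18. Standard prefers high effort.
Fragile (assigned low effort): low effort: 2 − 0 = 2; medium effort: 14 − 7 = 7; high effort: 26 − 14 = 12. Fragile prefers high effort.
At least one type deviates; the separating profile fails.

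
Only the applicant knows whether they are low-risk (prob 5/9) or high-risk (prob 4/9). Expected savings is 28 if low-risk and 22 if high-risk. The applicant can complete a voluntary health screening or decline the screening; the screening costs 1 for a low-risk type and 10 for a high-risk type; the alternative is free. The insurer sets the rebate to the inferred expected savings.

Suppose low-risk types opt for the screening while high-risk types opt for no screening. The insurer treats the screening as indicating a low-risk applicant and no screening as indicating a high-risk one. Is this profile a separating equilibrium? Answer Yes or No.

Yes

Under these beliefs, the screening earns rebate 28 and no screening earns rebate 22.
low-risk: the screening nets 28 − 1 = 27; no screening nets 22. low-risk prefers the screening.
high-risk: the screening nets 28 − 10 = 18; no screening nets 22. high-risk prefers no screening.
Neither type deviates, so the separating profile is an equilibrium.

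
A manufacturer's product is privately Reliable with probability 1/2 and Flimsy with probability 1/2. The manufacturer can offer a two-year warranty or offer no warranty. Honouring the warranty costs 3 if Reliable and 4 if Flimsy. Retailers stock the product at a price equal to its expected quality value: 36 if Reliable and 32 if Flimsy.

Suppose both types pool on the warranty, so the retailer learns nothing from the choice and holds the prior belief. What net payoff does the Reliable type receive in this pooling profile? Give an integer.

Pooled price = 1/2·36 + 1/2·32 = 34.
Reliable pays cost 3 for the warranty, so net payoff = 34 − 3 = 31.

31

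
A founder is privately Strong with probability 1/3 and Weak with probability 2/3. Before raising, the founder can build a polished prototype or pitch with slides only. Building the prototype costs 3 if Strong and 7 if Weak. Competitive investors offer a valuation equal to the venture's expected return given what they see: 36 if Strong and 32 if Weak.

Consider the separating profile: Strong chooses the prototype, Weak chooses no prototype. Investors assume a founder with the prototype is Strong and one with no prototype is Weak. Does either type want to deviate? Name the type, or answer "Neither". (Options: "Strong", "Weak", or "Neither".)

The prototype pays 36; no prototype pays 32.
Strong: assigned the prototype, nets 36 − 3 = 33; deviating to no prototype nets 32.
Weak: assigned no prototype, nets 32; deviating to the prototype nets 36 − 7 = 29.
Both types strictly prefer their assigned action; no profitable deviation.

Neither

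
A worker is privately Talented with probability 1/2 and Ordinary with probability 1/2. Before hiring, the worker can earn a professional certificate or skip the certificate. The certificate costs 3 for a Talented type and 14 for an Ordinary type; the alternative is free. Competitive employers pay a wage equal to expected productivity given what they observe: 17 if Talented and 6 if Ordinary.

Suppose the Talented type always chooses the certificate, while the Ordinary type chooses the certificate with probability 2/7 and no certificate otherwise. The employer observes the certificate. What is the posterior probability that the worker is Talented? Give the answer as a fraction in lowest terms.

P(the certificate) = (1/2)·1 + (1/2)·(2/7) = 9/14.
By Bayes' rule, P(Talented | the certificate) = (1/2) / (9/14) = 7/9.

7/9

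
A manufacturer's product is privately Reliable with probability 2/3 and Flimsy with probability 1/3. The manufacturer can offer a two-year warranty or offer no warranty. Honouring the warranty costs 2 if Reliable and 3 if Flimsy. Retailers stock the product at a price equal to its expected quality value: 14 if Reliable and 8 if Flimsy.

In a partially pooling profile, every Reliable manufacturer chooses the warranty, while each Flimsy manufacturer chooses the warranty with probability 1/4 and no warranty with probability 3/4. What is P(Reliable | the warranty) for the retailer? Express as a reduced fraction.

8/9

P(the warranty) = (2/3)·1 + (1/3)·(1/4) = 3/4.
By Bayes' rule, P(Reliable | the warranty) = (2/3) / (3/4) = 8/9.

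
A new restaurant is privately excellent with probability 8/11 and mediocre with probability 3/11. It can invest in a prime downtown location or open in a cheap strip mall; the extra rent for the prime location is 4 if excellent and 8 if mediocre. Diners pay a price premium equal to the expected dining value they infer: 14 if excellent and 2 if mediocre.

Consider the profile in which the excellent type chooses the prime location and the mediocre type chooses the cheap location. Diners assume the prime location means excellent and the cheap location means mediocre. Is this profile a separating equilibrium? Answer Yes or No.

No

Under these beliefs, the prime location earns price premium 14 and the cheap location earns price premium 2.
excellent: the prime location nets 14 − 4 = 10; the cheap location nets 2. excellent prefers the prime location.
mediocre: the prime location nets 14 − 8 = 6; the cheap location nets 2. mediocre would deviate to the prime location.
mediocre has a profitable deviation, so the profile is not an equilibrium.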